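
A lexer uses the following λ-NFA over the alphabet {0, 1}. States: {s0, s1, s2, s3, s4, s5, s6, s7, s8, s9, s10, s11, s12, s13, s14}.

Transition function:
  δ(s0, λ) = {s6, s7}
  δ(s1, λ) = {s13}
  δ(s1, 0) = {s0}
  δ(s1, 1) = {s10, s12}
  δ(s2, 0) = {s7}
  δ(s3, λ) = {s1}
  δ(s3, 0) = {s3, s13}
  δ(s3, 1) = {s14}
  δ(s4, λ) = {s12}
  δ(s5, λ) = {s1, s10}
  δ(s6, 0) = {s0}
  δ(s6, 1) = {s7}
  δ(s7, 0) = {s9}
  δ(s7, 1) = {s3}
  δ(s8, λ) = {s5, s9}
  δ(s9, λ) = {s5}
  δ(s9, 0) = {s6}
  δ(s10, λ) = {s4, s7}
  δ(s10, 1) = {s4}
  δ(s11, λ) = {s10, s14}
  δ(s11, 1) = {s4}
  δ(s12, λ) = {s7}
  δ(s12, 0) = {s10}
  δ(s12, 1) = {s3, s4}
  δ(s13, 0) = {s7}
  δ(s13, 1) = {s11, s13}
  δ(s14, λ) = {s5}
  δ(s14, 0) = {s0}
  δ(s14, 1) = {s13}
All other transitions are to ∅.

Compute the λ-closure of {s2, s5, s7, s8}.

Start with {s2, s5, s7, s8}.
From s5 via λ: add s1, s10.
From s8 via λ: add s9.
From s1 via λ: add s13.
From s10 via λ: add s4.
From s4 via λ: add s12.
No new states can be added; the closed set is {s1, s2, s4, s5, s7, s8, s9, s10, s12, s13}.

{s1, s2, s4, s5, s7, s8, s9, s10, s12, s13}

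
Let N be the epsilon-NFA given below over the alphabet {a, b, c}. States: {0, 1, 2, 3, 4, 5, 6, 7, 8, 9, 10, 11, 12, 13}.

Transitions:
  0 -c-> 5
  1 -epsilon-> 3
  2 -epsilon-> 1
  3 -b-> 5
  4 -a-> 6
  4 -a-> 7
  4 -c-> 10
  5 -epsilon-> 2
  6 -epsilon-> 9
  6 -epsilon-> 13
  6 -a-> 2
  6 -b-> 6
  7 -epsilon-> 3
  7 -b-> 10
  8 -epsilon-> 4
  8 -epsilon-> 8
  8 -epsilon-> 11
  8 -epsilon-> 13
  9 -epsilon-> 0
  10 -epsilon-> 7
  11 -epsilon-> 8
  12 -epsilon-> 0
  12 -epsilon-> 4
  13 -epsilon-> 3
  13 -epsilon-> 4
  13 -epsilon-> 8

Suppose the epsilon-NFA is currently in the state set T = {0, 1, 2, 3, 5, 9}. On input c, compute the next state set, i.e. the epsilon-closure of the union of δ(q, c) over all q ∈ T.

{1, 2, 3, 5}

0 on c → {5}.
No c-transition from 1, 2, 3, 5, 9.
Union after reading c: {5}.
Now take the epsilon-closure:
From 5 via epsilon: add 2.
From 2 via epsilon: add 1.
From 1 via epsilon: add 3.
No new states can be added; the closed set is {1, 2, 3, 5}.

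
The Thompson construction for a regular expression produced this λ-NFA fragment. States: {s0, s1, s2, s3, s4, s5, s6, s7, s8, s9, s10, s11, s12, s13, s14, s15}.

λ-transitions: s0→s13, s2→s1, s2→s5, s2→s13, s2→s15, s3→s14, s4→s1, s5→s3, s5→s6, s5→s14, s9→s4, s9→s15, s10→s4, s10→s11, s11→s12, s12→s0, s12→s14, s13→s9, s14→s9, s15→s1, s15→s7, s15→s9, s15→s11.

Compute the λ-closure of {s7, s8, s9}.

Start with {s7, s8, s9}.
From s9 via λ: add s4, s15.
From s4 via λ: add s1.
From s15 via λ: add s11.
From s11 via λ: add s12.
From s12 via λ: add s0, s14.
From s0 via λ: add s13.
No new states can be added; the closed set is {s0, s1, s4, s7, s8, s9, s11, s12, s13, s14, s15}.

{s0, s1, s4, s7, s8, s9, s11, s12, s13, s14, s15}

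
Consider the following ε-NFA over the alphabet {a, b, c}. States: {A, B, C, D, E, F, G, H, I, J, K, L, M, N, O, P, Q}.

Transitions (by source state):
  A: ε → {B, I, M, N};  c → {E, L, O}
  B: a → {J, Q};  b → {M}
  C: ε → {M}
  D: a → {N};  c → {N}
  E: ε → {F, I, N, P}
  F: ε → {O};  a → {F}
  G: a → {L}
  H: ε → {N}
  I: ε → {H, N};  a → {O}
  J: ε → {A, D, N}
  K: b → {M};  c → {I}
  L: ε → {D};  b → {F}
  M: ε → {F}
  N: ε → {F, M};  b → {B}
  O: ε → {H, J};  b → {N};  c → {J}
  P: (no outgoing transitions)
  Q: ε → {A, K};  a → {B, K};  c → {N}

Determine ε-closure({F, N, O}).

Start with {F, N, O}.
From N via ε: add M.
From O via ε: add H, J.
From J via ε: add A, D.
From A via ε: add B, I.
No new states can be added; the closed set is {A, B, D, F, H, I, J, M, N, O}.

{A, B, D, F, H, I, J, M, N, O}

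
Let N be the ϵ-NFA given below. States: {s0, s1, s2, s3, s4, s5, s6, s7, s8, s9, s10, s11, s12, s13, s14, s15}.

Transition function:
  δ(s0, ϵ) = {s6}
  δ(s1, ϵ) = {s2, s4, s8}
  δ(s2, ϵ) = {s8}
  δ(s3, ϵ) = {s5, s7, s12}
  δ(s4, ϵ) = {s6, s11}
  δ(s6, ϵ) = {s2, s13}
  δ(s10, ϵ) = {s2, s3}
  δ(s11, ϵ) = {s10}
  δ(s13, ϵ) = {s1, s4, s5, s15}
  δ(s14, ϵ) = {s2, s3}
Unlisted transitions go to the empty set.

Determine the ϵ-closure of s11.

Start with {s11}.
From s11 via ϵ: add s10.
From s10 via ϵ: add s2, s3.
From s2 via ϵ: add s8.
From s3 via ϵ: add s5, s7, s12.
No new states can be added; the closed set is {s2, s3, s5, s7, s8, s10, s11, s12}.

{s2, s3, s5, s7, s8, s10, s11, s12}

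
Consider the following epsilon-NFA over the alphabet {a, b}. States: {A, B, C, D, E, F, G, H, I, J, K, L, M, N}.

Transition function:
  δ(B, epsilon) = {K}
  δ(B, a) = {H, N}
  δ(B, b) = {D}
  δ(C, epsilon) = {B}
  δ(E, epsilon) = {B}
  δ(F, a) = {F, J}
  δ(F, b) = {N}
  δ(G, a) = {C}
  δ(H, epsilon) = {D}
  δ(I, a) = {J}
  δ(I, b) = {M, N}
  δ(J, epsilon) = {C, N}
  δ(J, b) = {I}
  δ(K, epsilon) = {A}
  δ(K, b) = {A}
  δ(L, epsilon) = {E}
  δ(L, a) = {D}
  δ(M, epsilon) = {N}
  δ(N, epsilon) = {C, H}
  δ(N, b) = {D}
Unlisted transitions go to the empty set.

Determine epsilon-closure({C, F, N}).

{A, B, C, D, F, H, K, N}

Start with {C, F, N}.
From C via epsilon: add B.
From N via epsilon: add H.
From B via epsilon: add K.
From H via epsilon: add D.
From K via epsilon: add A.
No new states can be added; the closed set is {A, B, C, D, F, H, K, N}.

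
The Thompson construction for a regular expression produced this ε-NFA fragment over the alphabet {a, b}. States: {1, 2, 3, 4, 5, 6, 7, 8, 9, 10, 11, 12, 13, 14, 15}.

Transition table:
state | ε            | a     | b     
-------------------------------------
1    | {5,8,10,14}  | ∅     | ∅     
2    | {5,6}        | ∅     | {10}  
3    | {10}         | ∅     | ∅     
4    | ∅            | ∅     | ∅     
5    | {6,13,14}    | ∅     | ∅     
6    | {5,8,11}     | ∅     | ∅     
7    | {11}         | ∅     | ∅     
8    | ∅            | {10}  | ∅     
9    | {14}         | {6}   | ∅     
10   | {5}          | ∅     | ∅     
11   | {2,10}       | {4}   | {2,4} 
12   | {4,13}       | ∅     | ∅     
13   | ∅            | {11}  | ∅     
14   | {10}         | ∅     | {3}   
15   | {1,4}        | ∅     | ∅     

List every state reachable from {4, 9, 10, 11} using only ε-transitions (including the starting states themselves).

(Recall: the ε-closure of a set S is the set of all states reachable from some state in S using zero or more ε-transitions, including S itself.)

{2, 4, 5, 6, 8, 9, 10, 11, 13, 14}

Start with {4, 9, 10, 11}.
From 9 via ε: add 14.
From 10 via ε: add 5.
From 11 via ε: add 2.
From 2 via ε: add 6.
From 5 via ε: add 13.
From 6 via ε: add 8.
No new states can be added; the closed set is {2, 4, 5, 6, 8, 9, 10, 11, 13, 14}.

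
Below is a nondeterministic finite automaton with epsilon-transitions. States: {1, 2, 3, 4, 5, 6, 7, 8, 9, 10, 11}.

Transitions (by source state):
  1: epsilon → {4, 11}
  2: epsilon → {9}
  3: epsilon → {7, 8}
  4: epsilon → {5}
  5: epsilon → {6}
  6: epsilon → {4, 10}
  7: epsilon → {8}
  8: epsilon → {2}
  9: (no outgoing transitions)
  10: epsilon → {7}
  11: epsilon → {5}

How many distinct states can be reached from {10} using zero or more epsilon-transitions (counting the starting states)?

Start with {10}.
From 10 via epsilon: add 7.
From 7 via epsilon: add 8.
From 8 via epsilon: add 2.
From 2 via epsilon: add 9.
epsilon-closure = {2, 7, 8, 9, 10}, which has 5 states.

5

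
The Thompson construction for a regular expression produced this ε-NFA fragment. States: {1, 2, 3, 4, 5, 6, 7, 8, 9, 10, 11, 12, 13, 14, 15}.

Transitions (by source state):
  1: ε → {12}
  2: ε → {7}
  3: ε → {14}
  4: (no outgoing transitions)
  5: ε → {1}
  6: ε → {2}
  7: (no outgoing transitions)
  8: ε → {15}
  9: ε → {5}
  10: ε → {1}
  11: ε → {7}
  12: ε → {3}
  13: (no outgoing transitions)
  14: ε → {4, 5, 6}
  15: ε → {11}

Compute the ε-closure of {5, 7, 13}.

{1, 2, 3, 4, 5, 6, 7, 12, 13, 14}

Start with {5, 7, 13}.
From 5 via ε: add 1.
From 1 via ε: add 12.
From 12 via ε: add 3.
From 3 via ε: add 14.
From 14 via ε: add 4, 6.
From 6 via ε: add 2.
No new states can be added; the closed set is {1, 2, 3, 4, 5, 6, 7, 12, 13, 14}.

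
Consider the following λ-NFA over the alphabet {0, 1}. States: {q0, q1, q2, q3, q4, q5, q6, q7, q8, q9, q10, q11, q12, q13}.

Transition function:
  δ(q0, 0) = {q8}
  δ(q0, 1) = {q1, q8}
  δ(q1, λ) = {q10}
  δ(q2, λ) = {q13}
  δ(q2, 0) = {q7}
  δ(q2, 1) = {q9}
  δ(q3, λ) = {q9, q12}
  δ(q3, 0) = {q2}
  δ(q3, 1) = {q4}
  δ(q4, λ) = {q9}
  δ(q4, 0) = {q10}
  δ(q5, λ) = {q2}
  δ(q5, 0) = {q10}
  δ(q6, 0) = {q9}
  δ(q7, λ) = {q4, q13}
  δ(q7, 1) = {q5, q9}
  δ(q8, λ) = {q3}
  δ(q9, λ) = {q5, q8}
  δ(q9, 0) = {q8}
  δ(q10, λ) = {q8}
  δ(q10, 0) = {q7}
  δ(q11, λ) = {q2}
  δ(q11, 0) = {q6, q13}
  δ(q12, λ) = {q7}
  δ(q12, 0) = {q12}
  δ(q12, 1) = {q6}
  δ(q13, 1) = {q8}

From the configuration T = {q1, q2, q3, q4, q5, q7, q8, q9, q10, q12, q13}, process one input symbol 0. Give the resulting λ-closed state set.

q2 on 0 → {q7}.
q3 on 0 → {q2}.
q4 on 0 → {q10}.
q5 on 0 → {q10}.
q9 on 0 → {q8}.
q10 on 0 → {q7}.
q12 on 0 → {q12}.
No 0-transition from q1, q7, q8, q13.
Union after reading 0: {q2, q7, q8, q10, q12}.
Now take the λ-closure:
From q2 via λ: add q13.
From q7 via λ: add q4.
From q8 via λ: add q3.
From q3 via λ: add q9.
From q9 via λ: add q5.
No new states can be added; the closed set is {q2, q3, q4, q5, q7, q8, q9, q10, q12, q13}.

{q2, q3, q4, q5, q7, q8, q9, q10, q12, q13}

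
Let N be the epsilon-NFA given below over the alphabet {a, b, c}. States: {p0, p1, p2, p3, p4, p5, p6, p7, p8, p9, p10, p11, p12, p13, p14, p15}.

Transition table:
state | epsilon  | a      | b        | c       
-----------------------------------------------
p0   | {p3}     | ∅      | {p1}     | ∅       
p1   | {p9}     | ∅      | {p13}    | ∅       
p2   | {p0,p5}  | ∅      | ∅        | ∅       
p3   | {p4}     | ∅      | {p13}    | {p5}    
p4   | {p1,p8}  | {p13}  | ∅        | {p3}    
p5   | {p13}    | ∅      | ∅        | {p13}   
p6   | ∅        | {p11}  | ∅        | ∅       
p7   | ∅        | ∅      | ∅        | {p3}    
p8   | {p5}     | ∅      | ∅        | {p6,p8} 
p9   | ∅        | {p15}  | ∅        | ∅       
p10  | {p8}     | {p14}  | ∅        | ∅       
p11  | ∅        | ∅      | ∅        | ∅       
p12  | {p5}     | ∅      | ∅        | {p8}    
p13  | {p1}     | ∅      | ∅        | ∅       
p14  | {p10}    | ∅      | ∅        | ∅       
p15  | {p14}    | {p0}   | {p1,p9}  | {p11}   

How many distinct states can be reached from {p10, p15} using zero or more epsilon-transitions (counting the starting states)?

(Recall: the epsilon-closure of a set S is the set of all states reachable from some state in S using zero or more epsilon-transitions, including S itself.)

8

Start with {p10, p15}.
From p10 via epsilon: add p8.
From p15 via epsilon: add p14.
From p8 via epsilon: add p5.
From p5 via epsilon: add p13.
From p13 via epsilon: add p1.
From p1 via epsilon: add p9.
epsilon-closure = {p1, p5, p8, p9, p10, p13, p14, p15}, which has 8 states.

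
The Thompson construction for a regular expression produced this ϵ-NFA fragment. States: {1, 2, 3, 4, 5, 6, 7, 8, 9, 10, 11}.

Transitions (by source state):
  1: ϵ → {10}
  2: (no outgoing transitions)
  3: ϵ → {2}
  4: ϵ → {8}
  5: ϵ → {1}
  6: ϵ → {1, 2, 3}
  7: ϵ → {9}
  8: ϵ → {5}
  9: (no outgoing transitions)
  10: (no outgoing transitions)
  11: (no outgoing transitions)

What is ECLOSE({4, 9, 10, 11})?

{1, 4, 5, 8, 9, 10, 11}

Start with {4, 9, 10, 11}.
From 4 via ϵ: add 8.
From 8 via ϵ: add 5.
From 5 via ϵ: add 1.
No new states can be added; the closed set is {1, 4, 5, 8, 9, 10, 11}.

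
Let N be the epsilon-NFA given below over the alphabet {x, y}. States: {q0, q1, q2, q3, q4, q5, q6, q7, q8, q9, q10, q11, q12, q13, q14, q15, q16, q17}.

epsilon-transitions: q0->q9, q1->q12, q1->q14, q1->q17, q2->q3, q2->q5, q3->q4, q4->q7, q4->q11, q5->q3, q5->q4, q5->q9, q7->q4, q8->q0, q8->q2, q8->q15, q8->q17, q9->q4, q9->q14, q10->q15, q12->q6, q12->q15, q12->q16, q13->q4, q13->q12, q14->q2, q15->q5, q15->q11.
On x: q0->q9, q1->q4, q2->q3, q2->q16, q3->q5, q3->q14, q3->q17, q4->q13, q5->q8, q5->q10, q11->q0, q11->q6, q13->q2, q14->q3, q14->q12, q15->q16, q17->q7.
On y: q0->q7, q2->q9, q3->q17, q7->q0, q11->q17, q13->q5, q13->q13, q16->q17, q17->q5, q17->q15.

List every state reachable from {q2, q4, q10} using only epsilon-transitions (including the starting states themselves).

Start with {q2, q4, q10}.
From q2 via epsilon: add q3, q5.
From q4 via epsilon: add q7, q11.
From q10 via epsilon: add q15.
From q5 via epsilon: add q9.
From q9 via epsilon: add q14.
No new states can be added; the closed set is {q2, q3, q4, q5, q7, q9, q10, q11, q14, q15}.

{q2, q3, q4, q5, q7, q9, q10, q11, q14, q15}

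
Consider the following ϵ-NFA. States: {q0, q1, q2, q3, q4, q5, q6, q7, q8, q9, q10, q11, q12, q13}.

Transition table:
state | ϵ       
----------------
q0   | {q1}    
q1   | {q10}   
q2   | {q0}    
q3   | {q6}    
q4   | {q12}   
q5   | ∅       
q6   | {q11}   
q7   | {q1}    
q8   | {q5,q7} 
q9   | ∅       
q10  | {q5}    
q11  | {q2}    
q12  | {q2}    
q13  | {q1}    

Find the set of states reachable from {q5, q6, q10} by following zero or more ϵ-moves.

{q0, q1, q2, q5, q6, q10, q11}

Start with {q5, q6, q10}.
From q6 via ϵ: add q11.
From q11 via ϵ: add q2.
From q2 via ϵ: add q0.
From q0 via ϵ: add q1.
No new states can be added; the closed set is {q0, q1, q2, q5, q6, q10, q11}.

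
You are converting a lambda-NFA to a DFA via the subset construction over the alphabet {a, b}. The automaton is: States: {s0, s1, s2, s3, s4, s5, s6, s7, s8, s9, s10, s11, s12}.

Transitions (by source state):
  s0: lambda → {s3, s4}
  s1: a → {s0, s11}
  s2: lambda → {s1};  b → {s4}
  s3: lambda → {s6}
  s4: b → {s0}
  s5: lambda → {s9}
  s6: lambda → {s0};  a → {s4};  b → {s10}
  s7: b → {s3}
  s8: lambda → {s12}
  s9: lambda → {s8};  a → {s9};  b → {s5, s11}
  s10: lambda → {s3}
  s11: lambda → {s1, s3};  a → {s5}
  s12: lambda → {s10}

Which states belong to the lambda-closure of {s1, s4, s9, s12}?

{s0, s1, s3, s4, s6, s8, s9, s10, s12}

Start with {s1, s4, s9, s12}.
From s9 via lambda: add s8.
From s12 via lambda: add s10.
From s10 via lambda: add s3.
From s3 via lambda: add s6.
From s6 via lambda: add s0.
No new states can be added; the closed set is {s0, s1, s3, s4, s6, s8, s9, s10, s12}.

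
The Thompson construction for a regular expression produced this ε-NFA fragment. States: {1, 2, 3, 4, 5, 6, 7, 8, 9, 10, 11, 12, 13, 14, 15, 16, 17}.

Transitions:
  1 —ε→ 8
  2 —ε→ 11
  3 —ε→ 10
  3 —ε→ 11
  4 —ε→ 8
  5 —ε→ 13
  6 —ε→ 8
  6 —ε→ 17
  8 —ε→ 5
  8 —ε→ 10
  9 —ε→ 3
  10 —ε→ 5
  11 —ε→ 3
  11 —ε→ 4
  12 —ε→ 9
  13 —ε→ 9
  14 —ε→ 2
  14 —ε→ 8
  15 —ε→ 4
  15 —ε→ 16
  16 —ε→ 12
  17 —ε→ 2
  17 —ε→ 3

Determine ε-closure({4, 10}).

Start with {4, 10}.
From 4 via ε: add 8.
From 10 via ε: add 5.
From 5 via ε: add 13.
From 13 via ε: add 9.
From 9 via ε: add 3.
From 3 via ε: add 11.
No new states can be added; the closed set is {3, 4, 5, 8, 9, 10, 11, 13}.

{3, 4, 5, 8, 9, 10, 11, 13}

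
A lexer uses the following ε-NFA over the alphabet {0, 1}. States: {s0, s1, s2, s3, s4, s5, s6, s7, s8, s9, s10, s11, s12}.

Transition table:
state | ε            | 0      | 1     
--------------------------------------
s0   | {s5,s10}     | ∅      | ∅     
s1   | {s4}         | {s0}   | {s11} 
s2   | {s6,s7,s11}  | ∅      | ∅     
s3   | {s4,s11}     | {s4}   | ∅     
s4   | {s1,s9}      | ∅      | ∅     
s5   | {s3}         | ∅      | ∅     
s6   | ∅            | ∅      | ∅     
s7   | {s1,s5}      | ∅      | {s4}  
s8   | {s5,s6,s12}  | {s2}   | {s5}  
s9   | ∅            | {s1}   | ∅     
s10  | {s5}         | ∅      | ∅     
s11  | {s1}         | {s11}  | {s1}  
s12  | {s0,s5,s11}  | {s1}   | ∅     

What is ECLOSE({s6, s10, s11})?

Start with {s6, s10, s11}.
From s10 via ε: add s5.
From s11 via ε: add s1.
From s1 via ε: add s4.
From s5 via ε: add s3.
From s4 via ε: add s9.
No new states can be added; the closed set is {s1, s3, s4, s5, s6, s9, s10, s11}.

{s1, s3, s4, s5, s6, s9, s10, s11}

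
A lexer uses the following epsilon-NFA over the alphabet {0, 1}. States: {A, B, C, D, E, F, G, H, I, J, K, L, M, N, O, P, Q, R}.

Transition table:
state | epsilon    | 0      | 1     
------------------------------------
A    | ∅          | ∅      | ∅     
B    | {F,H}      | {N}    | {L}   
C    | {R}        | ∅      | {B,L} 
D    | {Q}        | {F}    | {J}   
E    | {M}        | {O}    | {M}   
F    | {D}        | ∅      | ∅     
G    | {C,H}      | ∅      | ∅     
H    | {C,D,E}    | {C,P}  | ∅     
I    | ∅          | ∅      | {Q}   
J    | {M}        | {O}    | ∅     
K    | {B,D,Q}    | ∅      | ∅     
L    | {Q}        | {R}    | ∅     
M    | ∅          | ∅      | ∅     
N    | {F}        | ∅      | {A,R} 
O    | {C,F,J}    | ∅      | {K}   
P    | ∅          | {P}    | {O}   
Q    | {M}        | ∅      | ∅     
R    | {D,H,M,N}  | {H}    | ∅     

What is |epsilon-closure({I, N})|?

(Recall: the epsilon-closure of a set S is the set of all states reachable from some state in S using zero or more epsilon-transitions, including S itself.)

Start with {I, N}.
From N via epsilon: add F.
From F via epsilon: add D.
From D via epsilon: add Q.
From Q via epsilon: add M.
epsilon-closure = {D, F, I, M, N, Q}, which has 6 states.

6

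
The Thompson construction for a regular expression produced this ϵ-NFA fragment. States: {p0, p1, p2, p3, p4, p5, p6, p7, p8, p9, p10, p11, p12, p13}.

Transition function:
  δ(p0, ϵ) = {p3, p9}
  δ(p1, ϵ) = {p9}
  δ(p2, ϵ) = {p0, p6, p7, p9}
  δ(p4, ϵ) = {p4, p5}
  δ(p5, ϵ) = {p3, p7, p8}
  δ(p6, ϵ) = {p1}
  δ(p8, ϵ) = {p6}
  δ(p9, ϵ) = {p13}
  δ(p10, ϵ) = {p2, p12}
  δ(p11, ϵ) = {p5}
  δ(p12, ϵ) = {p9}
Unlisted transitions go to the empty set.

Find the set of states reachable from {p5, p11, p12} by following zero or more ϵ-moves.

{p1, p3, p5, p6, p7, p8, p9, p11, p12, p13}

Start with {p5, p11, p12}.
From p5 via ϵ: add p3, p7, p8.
From p12 via ϵ: add p9.
From p8 via ϵ: add p6.
From p9 via ϵ: add p13.
From p6 via ϵ: add p1.
No new states can be added; the closed set is {p1, p3, p5, p6, p7, p8, p9, p11, p12, p13}.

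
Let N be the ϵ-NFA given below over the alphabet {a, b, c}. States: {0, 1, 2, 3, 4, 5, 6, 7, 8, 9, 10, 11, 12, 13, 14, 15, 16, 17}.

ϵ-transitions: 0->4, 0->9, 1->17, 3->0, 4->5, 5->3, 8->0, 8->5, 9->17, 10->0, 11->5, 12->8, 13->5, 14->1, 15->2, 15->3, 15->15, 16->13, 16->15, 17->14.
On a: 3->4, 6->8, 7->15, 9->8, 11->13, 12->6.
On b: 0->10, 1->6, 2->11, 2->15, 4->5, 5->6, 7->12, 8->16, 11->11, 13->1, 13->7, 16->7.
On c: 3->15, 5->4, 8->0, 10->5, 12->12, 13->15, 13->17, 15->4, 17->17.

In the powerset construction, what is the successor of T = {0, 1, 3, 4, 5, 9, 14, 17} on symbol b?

0 on b → {10}.
1 on b → {6}.
4 on b → {5}.
5 on b → {6}.
No b-transition from 3, 9, 14, 17.
Union after reading b: {5, 6, 10}.
Now take the ϵ-closure:
From 5 via ϵ: add 3.
From 10 via ϵ: add 0.
From 0 via ϵ: add 4, 9.
From 9 via ϵ: add 17.
From 17 via ϵ: add 14.
From 14 via ϵ: add 1.
No new states can be added; the closed set is {0, 1, 3, 4, 5, 6, 9, 10, 14, 17}.

{0, 1, 3, 4, 5, 6, 9, 10, 14, 17}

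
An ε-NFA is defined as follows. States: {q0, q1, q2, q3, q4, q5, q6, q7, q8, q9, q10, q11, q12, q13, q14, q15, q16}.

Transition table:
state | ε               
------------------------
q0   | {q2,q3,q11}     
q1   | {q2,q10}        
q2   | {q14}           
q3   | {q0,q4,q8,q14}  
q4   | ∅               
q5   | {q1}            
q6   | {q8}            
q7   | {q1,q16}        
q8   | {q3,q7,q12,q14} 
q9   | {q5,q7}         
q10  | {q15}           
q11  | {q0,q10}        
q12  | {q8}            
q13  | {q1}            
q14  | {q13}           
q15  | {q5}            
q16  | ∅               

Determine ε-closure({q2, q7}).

{q1, q2, q5, q7, q10, q13, q14, q15, q16}

Start with {q2, q7}.
From q2 via ε: add q14.
From q7 via ε: add q1, q16.
From q1 via ε: add q10.
From q14 via ε: add q13.
From q10 via ε: add q15.
From q15 via ε: add q5.
No new states can be added; the closed set is {q1, q2, q5, q7, q10, q13, q14, q15, q16}.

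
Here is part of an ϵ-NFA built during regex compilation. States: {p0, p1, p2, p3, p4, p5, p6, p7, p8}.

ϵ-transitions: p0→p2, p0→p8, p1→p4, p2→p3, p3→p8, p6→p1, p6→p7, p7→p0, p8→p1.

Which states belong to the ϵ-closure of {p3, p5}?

Start with {p3, p5}.
From p3 via ϵ: add p8.
From p8 via ϵ: add p1.
From p1 via ϵ: add p4.
No new states can be added; the closed set is {p1, p3, p4, p5, p8}.

{p1, p3, p4, p5, p8}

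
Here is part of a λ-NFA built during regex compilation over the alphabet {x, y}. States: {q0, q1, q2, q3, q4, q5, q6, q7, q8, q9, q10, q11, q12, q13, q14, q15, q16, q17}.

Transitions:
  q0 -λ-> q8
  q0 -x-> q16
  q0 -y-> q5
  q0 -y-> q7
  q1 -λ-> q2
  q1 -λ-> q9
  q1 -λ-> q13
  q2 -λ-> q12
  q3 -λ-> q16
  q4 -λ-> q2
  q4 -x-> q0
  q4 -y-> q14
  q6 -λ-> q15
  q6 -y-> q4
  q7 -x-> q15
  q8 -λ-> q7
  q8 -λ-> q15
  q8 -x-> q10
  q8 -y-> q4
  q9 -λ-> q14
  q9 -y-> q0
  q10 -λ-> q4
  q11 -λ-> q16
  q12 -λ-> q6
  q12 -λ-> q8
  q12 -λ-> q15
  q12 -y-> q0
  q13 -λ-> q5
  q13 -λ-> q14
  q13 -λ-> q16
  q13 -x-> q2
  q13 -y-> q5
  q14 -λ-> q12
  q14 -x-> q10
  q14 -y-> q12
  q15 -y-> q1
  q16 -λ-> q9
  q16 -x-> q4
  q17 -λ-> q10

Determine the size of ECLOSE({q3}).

9

Start with {q3}.
From q3 via λ: add q16.
From q16 via λ: add q9.
From q9 via λ: add q14.
From q14 via λ: add q12.
From q12 via λ: add q6, q8, q15.
From q8 via λ: add q7.
λ-closure = {q3, q6, q7, q8, q9, q12, q14, q15, q16}, which has 9 states.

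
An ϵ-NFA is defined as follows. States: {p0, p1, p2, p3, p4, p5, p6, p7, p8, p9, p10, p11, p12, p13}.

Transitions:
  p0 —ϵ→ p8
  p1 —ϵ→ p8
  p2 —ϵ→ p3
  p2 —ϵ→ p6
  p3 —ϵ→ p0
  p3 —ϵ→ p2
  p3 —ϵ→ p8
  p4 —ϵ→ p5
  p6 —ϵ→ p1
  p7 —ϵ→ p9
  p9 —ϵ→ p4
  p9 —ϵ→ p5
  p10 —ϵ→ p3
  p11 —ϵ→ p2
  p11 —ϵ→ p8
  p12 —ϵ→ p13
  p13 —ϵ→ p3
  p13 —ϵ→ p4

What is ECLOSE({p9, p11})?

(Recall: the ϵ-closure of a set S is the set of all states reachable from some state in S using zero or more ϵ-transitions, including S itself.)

{p0, p1, p2, p3, p4, p5, p6, p8, p9, p11}

Start with {p9, p11}.
From p9 via ϵ: add p4, p5.
From p11 via ϵ: add p2, p8.
From p2 via ϵ: add p3, p6.
From p3 via ϵ: add p0.
From p6 via ϵ: add p1.
No new states can be added; the closed set is {p0, p1, p2, p3, p4, p5, p6, p8, p9, p11}.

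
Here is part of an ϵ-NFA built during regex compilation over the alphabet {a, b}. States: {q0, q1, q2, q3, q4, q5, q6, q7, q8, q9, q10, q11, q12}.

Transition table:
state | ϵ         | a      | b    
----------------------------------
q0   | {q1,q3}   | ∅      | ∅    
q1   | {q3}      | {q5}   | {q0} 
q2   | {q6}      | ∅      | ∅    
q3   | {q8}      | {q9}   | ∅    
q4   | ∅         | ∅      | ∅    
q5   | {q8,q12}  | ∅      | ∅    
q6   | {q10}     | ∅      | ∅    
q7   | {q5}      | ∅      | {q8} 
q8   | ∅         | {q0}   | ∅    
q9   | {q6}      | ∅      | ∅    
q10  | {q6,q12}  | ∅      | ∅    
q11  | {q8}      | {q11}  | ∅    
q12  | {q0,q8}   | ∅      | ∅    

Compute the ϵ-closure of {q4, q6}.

Start with {q4, q6}.
From q6 via ϵ: add q10.
From q10 via ϵ: add q12.
From q12 via ϵ: add q0, q8.
From q0 via ϵ: add q1, q3.
No new states can be added; the closed set is {q0, q1, q3, q4, q6, q8, q10, q12}.

{q0, q1, q3, q4, q6, q8, q10, q12}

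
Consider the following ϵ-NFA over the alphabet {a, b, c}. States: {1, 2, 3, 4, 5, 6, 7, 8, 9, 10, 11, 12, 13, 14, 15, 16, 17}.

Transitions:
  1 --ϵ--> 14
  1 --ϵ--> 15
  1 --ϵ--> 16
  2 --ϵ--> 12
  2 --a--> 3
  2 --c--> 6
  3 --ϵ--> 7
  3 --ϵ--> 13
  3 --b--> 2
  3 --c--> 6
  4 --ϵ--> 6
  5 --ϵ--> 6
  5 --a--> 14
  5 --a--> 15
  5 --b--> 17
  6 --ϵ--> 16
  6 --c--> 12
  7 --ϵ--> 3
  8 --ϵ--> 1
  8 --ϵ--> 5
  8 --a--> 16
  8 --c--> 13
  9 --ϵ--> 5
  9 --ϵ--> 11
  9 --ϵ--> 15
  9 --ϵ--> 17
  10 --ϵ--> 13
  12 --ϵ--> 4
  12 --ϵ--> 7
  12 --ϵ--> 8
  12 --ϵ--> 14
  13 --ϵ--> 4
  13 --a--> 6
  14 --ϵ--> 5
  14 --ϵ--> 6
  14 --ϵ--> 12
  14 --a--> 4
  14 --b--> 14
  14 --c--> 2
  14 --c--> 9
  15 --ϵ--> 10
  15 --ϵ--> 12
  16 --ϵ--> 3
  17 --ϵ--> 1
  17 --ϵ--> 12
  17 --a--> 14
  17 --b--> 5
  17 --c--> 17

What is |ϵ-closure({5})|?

7

Start with {5}.
From 5 via ϵ: add 6.
From 6 via ϵ: add 16.
From 16 via ϵ: add 3.
From 3 via ϵ: add 7, 13.
From 13 via ϵ: add 4.
ϵ-closure = {3, 4, 5, 6, 7, 13, 16}, which has 7 states.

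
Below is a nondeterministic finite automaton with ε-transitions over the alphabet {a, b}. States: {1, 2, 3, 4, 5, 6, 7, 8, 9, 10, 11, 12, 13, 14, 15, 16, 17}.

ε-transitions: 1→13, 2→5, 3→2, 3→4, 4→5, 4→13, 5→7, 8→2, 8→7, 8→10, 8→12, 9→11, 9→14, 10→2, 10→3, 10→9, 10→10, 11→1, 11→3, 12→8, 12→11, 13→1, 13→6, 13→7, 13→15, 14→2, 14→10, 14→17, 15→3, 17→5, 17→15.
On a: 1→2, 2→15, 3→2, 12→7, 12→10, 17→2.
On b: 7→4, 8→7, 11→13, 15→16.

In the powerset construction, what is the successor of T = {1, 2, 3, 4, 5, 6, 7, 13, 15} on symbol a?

1 on a → {2}.
2 on a → {15}.
3 on a → {2}.
No a-transition from 4, 5, 6, 7, 13, 15.
Union after reading a: {2, 15}.
Now take the ε-closure:
From 2 via ε: add 5.
From 15 via ε: add 3.
From 3 via ε: add 4.
From 5 via ε: add 7.
From 4 via ε: add 13.
From 13 via ε: add 1, 6.
No new states can be added; the closed set is {1, 2, 3, 4, 5, 6, 7, 13, 15}.

{1, 2, 3, 4, 5, 6, 7, 13, 15}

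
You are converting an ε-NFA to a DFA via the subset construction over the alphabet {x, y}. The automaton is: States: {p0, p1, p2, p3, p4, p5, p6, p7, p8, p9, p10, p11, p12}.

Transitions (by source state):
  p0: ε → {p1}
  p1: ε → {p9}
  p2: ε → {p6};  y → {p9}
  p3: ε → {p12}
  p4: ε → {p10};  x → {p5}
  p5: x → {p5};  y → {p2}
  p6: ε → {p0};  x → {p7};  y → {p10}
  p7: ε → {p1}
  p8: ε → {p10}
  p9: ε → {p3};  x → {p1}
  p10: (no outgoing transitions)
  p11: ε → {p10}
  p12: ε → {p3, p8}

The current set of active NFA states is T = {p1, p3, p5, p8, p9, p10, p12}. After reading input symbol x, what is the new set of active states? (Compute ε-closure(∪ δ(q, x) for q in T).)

{p1, p3, p5, p8, p9, p10, p12}

p5 on x → {p5}.
p9 on x → {p1}.
No x-transition from p1, p3, p8, p10, p12.
Union after reading x: {p1, p5}.
Now take the ε-closure:
From p1 via ε: add p9.
From p9 via ε: add p3.
From p3 via ε: add p12.
From p12 via ε: add p8.
From p8 via ε: add p10.
No new states can be added; the closed set is {p1, p3, p5, p8, p9, p10, p12}.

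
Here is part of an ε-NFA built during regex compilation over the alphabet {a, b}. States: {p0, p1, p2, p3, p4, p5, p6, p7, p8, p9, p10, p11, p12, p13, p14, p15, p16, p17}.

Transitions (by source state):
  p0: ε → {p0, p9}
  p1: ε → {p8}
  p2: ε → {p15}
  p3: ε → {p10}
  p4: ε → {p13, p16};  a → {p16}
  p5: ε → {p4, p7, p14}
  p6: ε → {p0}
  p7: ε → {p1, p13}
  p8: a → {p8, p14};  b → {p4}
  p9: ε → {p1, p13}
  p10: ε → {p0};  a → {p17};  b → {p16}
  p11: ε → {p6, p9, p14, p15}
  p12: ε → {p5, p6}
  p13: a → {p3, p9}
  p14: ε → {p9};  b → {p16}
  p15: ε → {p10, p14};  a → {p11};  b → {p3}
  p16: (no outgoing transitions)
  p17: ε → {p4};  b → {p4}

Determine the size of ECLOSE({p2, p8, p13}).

Start with {p2, p8, p13}.
From p2 via ε: add p15.
From p15 via ε: add p10, p14.
From p10 via ε: add p0.
From p14 via ε: add p9.
From p9 via ε: add p1.
ε-closure = {p0, p1, p2, p8, p9, p10, p13, p14, p15}, which has 9 states.

9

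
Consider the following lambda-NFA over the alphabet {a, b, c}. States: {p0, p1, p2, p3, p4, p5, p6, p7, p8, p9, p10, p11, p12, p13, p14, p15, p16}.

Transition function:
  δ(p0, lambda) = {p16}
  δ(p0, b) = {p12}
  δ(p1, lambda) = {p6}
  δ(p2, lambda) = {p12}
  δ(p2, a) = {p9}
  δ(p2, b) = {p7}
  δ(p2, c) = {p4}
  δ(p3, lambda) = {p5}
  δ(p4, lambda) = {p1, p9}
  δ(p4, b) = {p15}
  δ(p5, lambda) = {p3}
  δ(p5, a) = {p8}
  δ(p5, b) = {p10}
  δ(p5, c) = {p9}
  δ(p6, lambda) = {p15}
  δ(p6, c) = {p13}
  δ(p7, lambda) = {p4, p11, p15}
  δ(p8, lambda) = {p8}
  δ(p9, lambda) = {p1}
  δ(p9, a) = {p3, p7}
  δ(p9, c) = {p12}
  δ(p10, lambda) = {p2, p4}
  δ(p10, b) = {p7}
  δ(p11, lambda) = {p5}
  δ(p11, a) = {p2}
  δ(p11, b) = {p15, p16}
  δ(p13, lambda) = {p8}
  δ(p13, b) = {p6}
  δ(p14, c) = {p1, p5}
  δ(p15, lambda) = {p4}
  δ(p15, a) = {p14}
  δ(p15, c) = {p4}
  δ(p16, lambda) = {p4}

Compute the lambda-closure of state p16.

{p1, p4, p6, p9, p15, p16}

Start with {p16}.
From p16 via lambda: add p4.
From p4 via lambda: add p1, p9.
From p1 via lambda: add p6.
From p6 via lambda: add p15.
No new states can be added; the closed set is {p1, p4, p6, p9, p15, p16}.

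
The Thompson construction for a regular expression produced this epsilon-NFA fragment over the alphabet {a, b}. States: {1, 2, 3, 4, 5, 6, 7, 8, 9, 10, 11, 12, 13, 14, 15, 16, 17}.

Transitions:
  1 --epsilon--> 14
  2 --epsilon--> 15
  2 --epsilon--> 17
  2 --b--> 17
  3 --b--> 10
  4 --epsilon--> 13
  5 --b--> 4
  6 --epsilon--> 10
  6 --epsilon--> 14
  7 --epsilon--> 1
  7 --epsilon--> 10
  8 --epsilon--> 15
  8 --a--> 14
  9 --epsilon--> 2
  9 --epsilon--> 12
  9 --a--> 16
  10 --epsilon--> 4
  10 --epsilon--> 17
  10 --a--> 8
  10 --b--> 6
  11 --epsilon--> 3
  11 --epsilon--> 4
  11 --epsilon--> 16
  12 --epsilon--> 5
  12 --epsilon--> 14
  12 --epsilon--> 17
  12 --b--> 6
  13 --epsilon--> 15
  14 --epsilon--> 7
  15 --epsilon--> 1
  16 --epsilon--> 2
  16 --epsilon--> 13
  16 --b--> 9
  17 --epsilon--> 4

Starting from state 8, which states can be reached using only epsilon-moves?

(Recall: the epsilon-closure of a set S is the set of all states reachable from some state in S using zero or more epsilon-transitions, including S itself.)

Start with {8}.
From 8 via epsilon: add 15.
From 15 via epsilon: add 1.
From 1 via epsilon: add 14.
From 14 via epsilon: add 7.
From 7 via epsilon: add 10.
From 10 via epsilon: add 4, 17.
From 4 via epsilon: add 13.
No new states can be added; the closed set is {1, 4, 7, 8, 10, 13, 14, 15, 17}.

{1, 4, 7, 8, 10, 13, 14, 15, 17}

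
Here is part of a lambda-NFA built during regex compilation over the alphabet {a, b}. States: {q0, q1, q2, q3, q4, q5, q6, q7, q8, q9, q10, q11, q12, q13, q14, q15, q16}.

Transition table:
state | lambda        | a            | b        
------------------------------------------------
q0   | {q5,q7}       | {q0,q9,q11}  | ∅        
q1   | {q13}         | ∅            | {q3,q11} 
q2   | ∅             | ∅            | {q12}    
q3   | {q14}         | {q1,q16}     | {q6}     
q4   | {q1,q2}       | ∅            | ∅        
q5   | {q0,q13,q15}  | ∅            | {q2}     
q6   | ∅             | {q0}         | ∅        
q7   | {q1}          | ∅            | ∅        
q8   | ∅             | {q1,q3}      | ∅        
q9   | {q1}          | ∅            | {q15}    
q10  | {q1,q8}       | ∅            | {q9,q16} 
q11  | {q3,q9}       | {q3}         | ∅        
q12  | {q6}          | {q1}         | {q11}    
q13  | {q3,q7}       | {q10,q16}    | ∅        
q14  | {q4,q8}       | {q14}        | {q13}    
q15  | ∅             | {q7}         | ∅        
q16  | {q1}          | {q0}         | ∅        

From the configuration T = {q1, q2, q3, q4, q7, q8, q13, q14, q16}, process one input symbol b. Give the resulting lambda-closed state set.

q1 on b → {q3, q11}.
q2 on b → {q12}.
q3 on b → {q6}.
q14 on b → {q13}.
No b-transition from q4, q7, q8, q13, q16.
Union after reading b: {q3, q6, q11, q12, q13}.
Now take the lambda-closure:
From q3 via lambda: add q14.
From q11 via lambda: add q9.
From q13 via lambda: add q7.
From q7 via lambda: add q1.
From q14 via lambda: add q4, q8.
From q4 via lambda: add q2.
No new states can be added; the closed set is {q1, q2, q3, q4, q6, q7, q8, q9, q11, q12, q13, q14}.

{q1, q2, q3, q4, q6, q7, q8, q9, q11, q12, q13, q14}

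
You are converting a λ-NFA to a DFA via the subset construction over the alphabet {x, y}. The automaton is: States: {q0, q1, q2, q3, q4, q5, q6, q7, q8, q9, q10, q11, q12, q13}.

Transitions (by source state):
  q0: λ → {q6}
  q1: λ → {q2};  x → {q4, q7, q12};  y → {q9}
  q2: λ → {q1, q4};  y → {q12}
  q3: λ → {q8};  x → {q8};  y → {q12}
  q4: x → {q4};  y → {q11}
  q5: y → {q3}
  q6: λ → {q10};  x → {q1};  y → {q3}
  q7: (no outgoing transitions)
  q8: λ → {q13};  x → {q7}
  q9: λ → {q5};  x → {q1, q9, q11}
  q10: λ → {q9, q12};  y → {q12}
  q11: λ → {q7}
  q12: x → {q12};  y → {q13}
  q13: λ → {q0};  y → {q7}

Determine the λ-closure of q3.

{q0, q3, q5, q6, q8, q9, q10, q12, q13}

Start with {q3}.
From q3 via λ: add q8.
From q8 via λ: add q13.
From q13 via λ: add q0.
From q0 via λ: add q6.
From q6 via λ: add q10.
From q10 via λ: add q9, q12.
From q9 via λ: add q5.
No new states can be added; the closed set is {q0, q3, q5, q6, q8, q9, q10, q12, q13}.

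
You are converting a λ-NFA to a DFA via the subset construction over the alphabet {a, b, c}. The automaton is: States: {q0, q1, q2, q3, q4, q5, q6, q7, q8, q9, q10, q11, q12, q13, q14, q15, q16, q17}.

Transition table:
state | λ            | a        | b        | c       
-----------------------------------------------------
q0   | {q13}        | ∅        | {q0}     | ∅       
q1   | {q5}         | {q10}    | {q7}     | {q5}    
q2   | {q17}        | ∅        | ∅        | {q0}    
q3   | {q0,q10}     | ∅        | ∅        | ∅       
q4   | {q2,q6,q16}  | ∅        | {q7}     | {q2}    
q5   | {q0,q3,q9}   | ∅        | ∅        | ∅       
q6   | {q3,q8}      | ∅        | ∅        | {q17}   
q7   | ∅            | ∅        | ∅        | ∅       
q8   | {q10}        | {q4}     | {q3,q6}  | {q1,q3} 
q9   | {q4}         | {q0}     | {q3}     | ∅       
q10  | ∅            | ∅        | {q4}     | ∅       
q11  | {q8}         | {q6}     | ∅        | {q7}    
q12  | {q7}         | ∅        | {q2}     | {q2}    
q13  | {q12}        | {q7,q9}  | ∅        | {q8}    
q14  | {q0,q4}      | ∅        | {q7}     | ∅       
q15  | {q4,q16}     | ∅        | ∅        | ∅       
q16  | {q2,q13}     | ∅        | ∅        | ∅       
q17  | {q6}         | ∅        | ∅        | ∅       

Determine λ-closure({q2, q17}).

{q0, q2, q3, q6, q7, q8, q10, q12, q13, q17}

Start with {q2, q17}.
From q17 via λ: add q6.
From q6 via λ: add q3, q8.
From q3 via λ: add q0, q10.
From q0 via λ: add q13.
From q13 via λ: add q12.
From q12 via λ: add q7.
No new states can be added; the closed set is {q0, q2, q3, q6, q7, q8, q10, q12, q13, q17}.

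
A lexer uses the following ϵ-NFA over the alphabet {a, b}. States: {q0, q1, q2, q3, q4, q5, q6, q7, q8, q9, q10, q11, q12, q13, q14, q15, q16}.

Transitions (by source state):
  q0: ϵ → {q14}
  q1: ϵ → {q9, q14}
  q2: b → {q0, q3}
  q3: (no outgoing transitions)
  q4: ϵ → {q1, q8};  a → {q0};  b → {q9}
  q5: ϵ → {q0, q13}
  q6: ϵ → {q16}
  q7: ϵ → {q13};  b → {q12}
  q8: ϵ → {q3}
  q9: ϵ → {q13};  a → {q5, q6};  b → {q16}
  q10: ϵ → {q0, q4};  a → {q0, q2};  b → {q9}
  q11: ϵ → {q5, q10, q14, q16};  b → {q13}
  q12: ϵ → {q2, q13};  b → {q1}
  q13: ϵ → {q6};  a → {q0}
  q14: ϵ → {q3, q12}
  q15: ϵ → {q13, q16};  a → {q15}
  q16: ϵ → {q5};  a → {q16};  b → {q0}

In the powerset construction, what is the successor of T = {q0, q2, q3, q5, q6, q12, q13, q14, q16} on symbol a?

{q0, q2, q3, q5, q6, q12, q13, q14, q16}

q13 on a → {q0}.
q16 on a → {q16}.
No a-transition from q0, q2, q3, q5, q6, q12, q14.
Union after reading a: {q0, q16}.
Now take the ϵ-closure:
From q0 via ϵ: add q14.
From q16 via ϵ: add q5.
From q5 via ϵ: add q13.
From q14 via ϵ: add q3, q12.
From q12 via ϵ: add q2.
From q13 via ϵ: add q6.
No new states can be added; the closed set is {q0, q2, q3, q5, q6, q12, q13, q14, q16}.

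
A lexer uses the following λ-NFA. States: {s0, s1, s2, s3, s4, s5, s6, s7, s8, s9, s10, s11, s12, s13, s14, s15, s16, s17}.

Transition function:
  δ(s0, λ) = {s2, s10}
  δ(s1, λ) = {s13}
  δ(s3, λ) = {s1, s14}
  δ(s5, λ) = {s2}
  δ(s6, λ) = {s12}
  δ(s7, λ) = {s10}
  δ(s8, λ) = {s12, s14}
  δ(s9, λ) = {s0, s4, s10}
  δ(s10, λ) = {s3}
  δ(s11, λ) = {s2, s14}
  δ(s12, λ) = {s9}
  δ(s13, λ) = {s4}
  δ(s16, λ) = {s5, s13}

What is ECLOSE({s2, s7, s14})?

{s1, s2, s3, s4, s7, s10, s13, s14}

Start with {s2, s7, s14}.
From s7 via λ: add s10.
From s10 via λ: add s3.
From s3 via λ: add s1.
From s1 via λ: add s13.
From s13 via λ: add s4.
No new states can be added; the closed set is {s1, s2, s3, s4, s7, s10, s13, s14}.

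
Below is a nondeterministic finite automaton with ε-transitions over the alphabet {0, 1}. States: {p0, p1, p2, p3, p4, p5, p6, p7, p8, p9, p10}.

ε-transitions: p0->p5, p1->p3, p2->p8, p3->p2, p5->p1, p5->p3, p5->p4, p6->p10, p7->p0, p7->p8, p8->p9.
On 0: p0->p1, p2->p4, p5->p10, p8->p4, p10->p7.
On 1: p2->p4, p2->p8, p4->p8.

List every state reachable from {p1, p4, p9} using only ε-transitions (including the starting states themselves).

{p1, p2, p3, p4, p8, p9}

Start with {p1, p4, p9}.
From p1 via ε: add p3.
From p3 via ε: add p2.
From p2 via ε: add p8.
No new states can be added; the closed set is {p1, p2, p3, p4, p8, p9}.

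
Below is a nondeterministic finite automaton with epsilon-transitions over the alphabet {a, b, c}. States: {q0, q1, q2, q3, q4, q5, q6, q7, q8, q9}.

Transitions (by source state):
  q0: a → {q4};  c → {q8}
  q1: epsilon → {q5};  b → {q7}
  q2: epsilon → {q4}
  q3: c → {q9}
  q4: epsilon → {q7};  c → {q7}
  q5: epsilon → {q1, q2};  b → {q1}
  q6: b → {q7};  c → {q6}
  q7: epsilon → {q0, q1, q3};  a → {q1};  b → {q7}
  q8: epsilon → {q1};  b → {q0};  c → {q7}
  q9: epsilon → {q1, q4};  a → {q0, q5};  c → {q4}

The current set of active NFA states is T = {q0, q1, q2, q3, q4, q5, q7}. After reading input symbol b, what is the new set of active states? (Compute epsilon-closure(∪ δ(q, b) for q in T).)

{q0, q1, q2, q3, q4, q5, q7}

q1 on b → {q7}.
q5 on b → {q1}.
q7 on b → {q7}.
No b-transition from q0, q2, q3, q4.
Union after reading b: {q1, q7}.
Now take the epsilon-closure:
From q1 via epsilon: add q5.
From q7 via epsilon: add q0, q3.
From q5 via epsilon: add q2.
From q2 via epsilon: add q4.
No new states can be added; the closed set is {q0, q1, q2, q3, q4, q5, q7}.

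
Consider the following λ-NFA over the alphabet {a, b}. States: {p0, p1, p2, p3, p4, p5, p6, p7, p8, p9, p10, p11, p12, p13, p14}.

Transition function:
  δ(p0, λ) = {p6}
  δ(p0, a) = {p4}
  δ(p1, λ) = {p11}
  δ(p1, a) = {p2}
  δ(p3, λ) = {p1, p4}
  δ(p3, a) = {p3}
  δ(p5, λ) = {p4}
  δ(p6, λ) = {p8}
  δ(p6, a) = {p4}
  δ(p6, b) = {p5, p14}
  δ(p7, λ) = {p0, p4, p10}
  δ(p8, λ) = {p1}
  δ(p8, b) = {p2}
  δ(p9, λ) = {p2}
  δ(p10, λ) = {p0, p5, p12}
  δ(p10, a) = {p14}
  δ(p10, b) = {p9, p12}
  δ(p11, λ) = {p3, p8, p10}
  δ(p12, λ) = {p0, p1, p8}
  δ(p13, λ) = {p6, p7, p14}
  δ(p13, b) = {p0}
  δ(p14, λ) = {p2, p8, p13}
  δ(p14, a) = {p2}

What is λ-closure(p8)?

Start with {p8}.
From p8 via λ: add p1.
From p1 via λ: add p11.
From p11 via λ: add p3, p10.
From p3 via λ: add p4.
From p10 via λ: add p0, p5, p12.
From p0 via λ: add p6.
No new states can be added; the closed set is {p0, p1, p3, p4, p5, p6, p8, p10, p11, p12}.

{p0, p1, p3, p4, p5, p6, p8, p10, p11, p12}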